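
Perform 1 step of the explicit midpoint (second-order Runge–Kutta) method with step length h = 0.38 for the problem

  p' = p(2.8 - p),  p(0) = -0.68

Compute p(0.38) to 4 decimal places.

Midpoint: k1 = f(s_n, p_n); k2 = f(s_n + h/2, p_n + (h/2)·k1); p_{n+1} = p_n + h·k2.
s=0.000000, p=-0.680000:
  k1 = f(0.000000, -0.680000) = -2.366400
  k2 = f(0.190000, -1.129616) = -4.438957
  p ← -0.680000 + 0.38·(-4.438957) = -2.366804
p(0.38) ≈ -2.3668

-2.3668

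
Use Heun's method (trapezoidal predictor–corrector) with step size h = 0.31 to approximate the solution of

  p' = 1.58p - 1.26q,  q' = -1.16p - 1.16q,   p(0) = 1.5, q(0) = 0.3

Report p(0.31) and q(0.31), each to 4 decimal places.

Heun on (p,q): k1 = f(t_n, state_n); k2 = f(t_n + h, state_n + h·k1); state_{n+1} = state_n + (h/2)·(k1 + k2).
0.000000: (1.500000, 0.300000)
  k1 = (1.992000, -2.088000)
  predictor → (2.117520, -0.347280)
  k2 = (3.783254, -2.053478)
  → (2.395164, -0.341929)
(p(0.31), q(0.31)) ≈ (2.3952, -0.3419)

2.3952, -0.3419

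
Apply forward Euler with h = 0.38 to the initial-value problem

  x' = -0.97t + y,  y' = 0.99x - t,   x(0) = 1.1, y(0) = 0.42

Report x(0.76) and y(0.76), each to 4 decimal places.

Euler on (x,y): x_{n+1} = x_n + h·x', y_{n+1} = y_n + h·y'.
0.000000: (1.100000, 0.420000); f=(0.420000, 1.089000) → (1.259600, 0.833820)
0.380000: (1.259600, 0.833820); f=(0.465220, 0.867004) → (1.436384, 1.163282)
(x(0.76), y(0.76)) ≈ (1.4364, 1.1633)

1.4364, 1.1633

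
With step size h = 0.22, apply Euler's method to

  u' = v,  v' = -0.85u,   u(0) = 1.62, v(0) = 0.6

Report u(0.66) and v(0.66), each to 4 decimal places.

Euler on (u,v): u_{n+1} = u_n + h·u', v_{n+1} = v_n + h·v'.
0.000000: (1.620000, 0.600000); f=(0.600000, -1.377000) → (1.752000, 0.297060)
0.220000: (1.752000, 0.297060); f=(0.297060, -1.489200) → (1.817353, -0.030564)
0.440000: (1.817353, -0.030564); f=(-0.030564, -1.544750) → (1.810629, -0.370409)
(u(0.66), v(0.66)) ≈ (1.8106, -0.3704)

1.8106, -0.3704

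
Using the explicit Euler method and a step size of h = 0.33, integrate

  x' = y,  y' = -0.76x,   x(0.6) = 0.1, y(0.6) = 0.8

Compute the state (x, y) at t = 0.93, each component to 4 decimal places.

Euler on (x,y): x_{n+1} = x_n + h·x', y_{n+1} = y_n + h·y'.
0.600000: (0.100000, 0.800000); f=(0.800000, -0.076000) → (0.364000, 0.774920)
(x(0.93), y(0.93)) ≈ (0.3640, 0.7749)

0.3640, 0.7749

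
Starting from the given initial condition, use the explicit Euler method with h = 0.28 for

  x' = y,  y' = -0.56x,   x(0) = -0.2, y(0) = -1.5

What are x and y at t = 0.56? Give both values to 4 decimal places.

-1.0312, -1.3714

Euler on (x,y): x_{n+1} = x_n + h·x', y_{n+1} = y_n + h·y'.
0.000000: (-0.200000, -1.500000); f=(-1.500000, 0.112000) → (-0.620000, -1.468640)
0.280000: (-0.620000, -1.468640); f=(-1.468640, 0.347200) → (-1.031219, -1.371424)
(x(0.56), y(0.56)) ≈ (-1.0312, -1.3714)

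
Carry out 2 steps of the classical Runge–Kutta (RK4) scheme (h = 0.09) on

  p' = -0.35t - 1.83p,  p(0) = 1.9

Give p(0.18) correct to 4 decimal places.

1.3617

RK4: k1 = f(t_n, p_n); k2 = f(t_n + h/2, p_n + (h/2)·k1); k3 = f(t_n + h/2, p_n + (h/2)·k2); k4 = f(t_n + h, p_n + h·k3); p_{n+1} = p_n + (h/6)·(k1 + 2k2 + 2k3 + k4).
t=0.000000, p=1.900000:
  k1 = f(0.000000, 1.900000) = -3.477000
  k2 = f(0.045000, 1.743535) = -3.206419
  k3 = f(0.045000, 1.755711) = -3.228701
  k4 = f(0.090000, 1.609417) = -2.976733
  p ← 1.900000 + (0.09/6)·(k1 + 2k2 + 2k3 + k4) = 1.610140
t=0.090000, p=1.610140:
  k1 = f(0.090000, 1.610140) = -2.978057
  k2 = f(0.135000, 1.476128) = -2.748564
  k3 = f(0.135000, 1.486455) = -2.767463
  k4 = f(0.180000, 1.361069) = -2.553756
  p ← 1.610140 + (0.09/6)·(k1 + 2k2 + 2k3 + k4) = 1.361682
p(0.18) ≈ 1.3617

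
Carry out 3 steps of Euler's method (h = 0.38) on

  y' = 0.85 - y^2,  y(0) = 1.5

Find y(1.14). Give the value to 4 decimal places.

Euler: y_{n+1} = y_n + h·f(x_n, y_n).
x=0.000000, y=1.500000: f=-1.400000 → y ← 1.500000 + 0.38·(-1.400000) = 0.968000
x=0.380000, y=0.968000: f=-0.087024 → y ← 0.968000 + 0.38·(-0.087024) = 0.934931
x=0.760000, y=0.934931: f=-0.024096 → y ← 0.934931 + 0.38·(-0.024096) = 0.925774
y(1.14) ≈ 0.9258

0.9258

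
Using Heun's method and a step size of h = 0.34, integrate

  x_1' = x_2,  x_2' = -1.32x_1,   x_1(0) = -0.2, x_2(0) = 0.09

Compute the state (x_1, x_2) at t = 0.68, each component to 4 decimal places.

-0.0836, 0.2289

Heun on (x_1,x_2): k1 = f(t_n, state_n); k2 = f(t_n + h, state_n + h·k1); state_{n+1} = state_n + (h/2)·(k1 + k2).
0.000000: (-0.200000, 0.090000)
  k1 = (0.090000, 0.264000)
  predictor → (-0.169400, 0.179760)
  k2 = (0.179760, 0.223608)
  → (-0.154141, 0.172893)
0.340000: (-0.154141, 0.172893)
  k1 = (0.172893, 0.203466)
  predictor → (-0.095357, 0.242072)
  k2 = (0.242072, 0.125871)
  → (-0.083597, 0.228881)
(x_1(0.68), x_2(0.68)) ≈ (-0.0836, 0.2289)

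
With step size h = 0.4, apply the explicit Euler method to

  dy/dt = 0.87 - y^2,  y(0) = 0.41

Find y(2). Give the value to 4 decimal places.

0.9311

Euler: y_{n+1} = y_n + h·f(t_n, y_n).
t=0.000000, y=0.410000: f=0.701900 → y ← 0.410000 + 0.4·0.701900 = 0.690760
t=0.400000, y=0.690760: f=0.392851 → y ← 0.690760 + 0.4·0.392851 = 0.847900
t=0.800000, y=0.847900: f=0.151065 → y ← 0.847900 + 0.4·0.151065 = 0.908326
t=1.200000, y=0.908326: f=0.044943 → y ← 0.908326 + 0.4·0.044943 = 0.926304
t=1.600000, y=0.926304: f=0.011962 → y ← 0.926304 + 0.4·0.011962 = 0.931088
y(2) ≈ 0.9311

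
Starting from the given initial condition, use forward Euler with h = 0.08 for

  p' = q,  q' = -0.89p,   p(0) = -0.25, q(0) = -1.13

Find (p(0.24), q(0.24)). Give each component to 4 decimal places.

Euler on (p,q): p_{n+1} = p_n + h·p', q_{n+1} = q_n + h·q'.
0.000000: (-0.250000, -1.130000); f=(-1.130000, 0.222500) → (-0.340400, -1.112200)
0.080000: (-0.340400, -1.112200); f=(-1.112200, 0.302956) → (-0.429376, -1.087964)
0.160000: (-0.429376, -1.087964); f=(-1.087964, 0.382145) → (-0.516413, -1.057392)
(p(0.24), q(0.24)) ≈ (-0.5164, -1.0574)

-0.5164, -1.0574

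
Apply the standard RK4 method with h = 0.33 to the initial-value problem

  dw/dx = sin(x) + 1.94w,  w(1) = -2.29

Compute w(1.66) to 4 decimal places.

-6.9788

RK4: k1 = f(x_n, w_n); k2 = f(x_n + h/2, w_n + (h/2)·k1); k3 = f(x_n + h/2, w_n + (h/2)·k2); k4 = f(x_n + h, w_n + h·k3); w_{n+1} = w_n + (h/6)·(k1 + 2k2 + 2k3 + k4).
x=1.000000, w=-2.290000:
  k1 = f(1.000000, -2.290000) = -3.601129
  k2 = f(1.165000, -2.884186) = -4.676533
  k3 = f(1.165000, -3.061628) = -5.020770
  k4 = f(1.330000, -3.946854) = -6.685749
  w ← -2.290000 + (0.33/6)·(k1 + 2k2 + 2k3 + k4) = -3.922482
x=1.330000, w=-3.922482:
  k1 = f(1.330000, -3.922482) = -6.638466
  k2 = f(1.495000, -5.017828) = -8.737458
  k3 = f(1.495000, -5.364162) = -9.409346
  k4 = f(1.660000, -7.027566) = -12.637454
  w ← -3.922482 + (0.33/6)·(k1 + 2k2 + 2k3 + k4) = -6.978806
w(1.66) ≈ -6.9788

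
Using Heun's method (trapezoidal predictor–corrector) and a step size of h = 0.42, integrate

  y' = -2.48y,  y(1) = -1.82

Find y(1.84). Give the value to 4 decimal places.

Heun: k1 = f(t_n, y_n); k2 = f(t_n + h, y_n + h·k1); y_{n+1} = y_n + (h/2)·(k1 + k2).
t=1.000000, y=-1.820000:
  k1 = f(1.000000, -1.820000) = 4.513600
  k2 = f(1.420000, 0.075712) = -0.187766
  y ← -1.820000 + (0.42/2)·(4.513600 + (-0.187766)) = -0.911575
t=1.420000, y=-0.911575:
  k1 = f(1.420000, -0.911575) = 2.260706
  k2 = f(1.840000, 0.037922) = -0.094045
  y ← -0.911575 + (0.42/2)·(2.260706 + (-0.094045)) = -0.456576
y(1.84) ≈ -0.4566

-0.4566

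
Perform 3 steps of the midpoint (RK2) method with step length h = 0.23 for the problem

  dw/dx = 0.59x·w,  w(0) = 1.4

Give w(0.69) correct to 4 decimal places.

Midpoint: k1 = f(x_n, w_n); k2 = f(x_n + h/2, w_n + (h/2)·k1); w_{n+1} = w_n + h·k2.
x=0.000000, w=1.400000:
  k1 = f(0.000000, 1.400000) = 0.000000
  k2 = f(0.115000, 1.400000) = 0.094990
  w ← 1.400000 + 0.23·0.094990 = 1.421848
x=0.230000, w=1.421848:
  k1 = f(0.230000, 1.421848) = 0.192945
  k2 = f(0.345000, 1.444036) = 0.293934
  w ← 1.421848 + 0.23·0.293934 = 1.489452
x=0.460000, w=1.489452:
  k1 = f(0.460000, 1.489452) = 0.404237
  k2 = f(0.575000, 1.535940) = 0.521068
  w ← 1.489452 + 0.23·0.521068 = 1.609298
w(0.69) ≈ 1.6093

1.6093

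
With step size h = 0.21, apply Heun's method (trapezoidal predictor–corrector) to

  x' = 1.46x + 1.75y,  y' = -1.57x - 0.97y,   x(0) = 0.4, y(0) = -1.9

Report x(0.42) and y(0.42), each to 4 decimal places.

Heun on (x,y): k1 = f(t_n, state_n); k2 = f(t_n + h, state_n + h·k1); state_{n+1} = state_n + (h/2)·(k1 + k2).
0.000000: (0.400000, -1.900000)
  k1 = (-2.741000, 1.215000)
  predictor → (-0.175610, -1.644850)
  k2 = (-3.134878, 1.871212)
  → (-0.216967, -1.575948)
0.210000: (-0.216967, -1.575948)
  k1 = (-3.074681, 1.869308)
  predictor → (-0.862650, -1.183393)
  k2 = (-3.330407, 2.502252)
  → (-0.889501, -1.116934)
(x(0.42), y(0.42)) ≈ (-0.8895, -1.1169)

-0.8895, -1.1169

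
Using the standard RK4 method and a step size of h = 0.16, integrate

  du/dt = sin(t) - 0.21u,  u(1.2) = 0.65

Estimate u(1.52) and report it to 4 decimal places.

0.9092

RK4: k1 = f(t_n, u_n); k2 = f(t_n + h/2, u_n + (h/2)·k1); k3 = f(t_n + h/2, u_n + (h/2)·k2); k4 = f(t_n + h, u_n + h·k3); u_{n+1} = u_n + (h/6)·(k1 + 2k2 + 2k3 + k4).
t=1.200000, u=0.650000:
  k1 = f(1.200000, 0.650000) = 0.795539
  k2 = f(1.280000, 0.713643) = 0.808151
  k3 = f(1.280000, 0.714652) = 0.807939
  k4 = f(1.360000, 0.779270) = 0.814218
  u ← 0.650000 + (0.16/6)·(k1 + 2k2 + 2k3 + k4) = 0.779118
t=1.360000, u=0.779118:
  k1 = f(1.360000, 0.779118) = 0.814250
  k2 = f(1.440000, 0.844258) = 0.814164
  k3 = f(1.440000, 0.844251) = 0.814166
  k4 = f(1.520000, 0.909385) = 0.807739
  u ← 0.779118 + (0.16/6)·(k1 + 2k2 + 2k3 + k4) = 0.909216
u(1.52) ≈ 0.9092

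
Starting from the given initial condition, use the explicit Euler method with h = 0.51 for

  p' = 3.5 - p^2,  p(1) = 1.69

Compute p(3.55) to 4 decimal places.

Euler: p_{n+1} = p_n + h·f(s_n, p_n).
s=1.000000, p=1.690000: f=0.643900 → p ← 1.690000 + 0.51·0.643900 = 2.018389
s=1.510000, p=2.018389: f=-0.573894 → p ← 2.018389 + 0.51·(-0.573894) = 1.725703
s=2.020000, p=1.725703: f=0.521949 → p ← 1.725703 + 0.51·0.521949 = 1.991897
s=2.530000, p=1.991897: f=-0.467654 → p ← 1.991897 + 0.51·(-0.467654) = 1.753394
s=3.040000, p=1.753394: f=0.425611 → p ← 1.753394 + 0.51·0.425611 = 1.970455
p(3.55) ≈ 1.9705

1.9705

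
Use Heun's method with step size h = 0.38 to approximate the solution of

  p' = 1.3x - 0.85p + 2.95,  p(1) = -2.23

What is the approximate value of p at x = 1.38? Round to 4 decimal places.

-0.1780

Heun: k1 = f(x_n, p_n); k2 = f(x_n + h, p_n + h·k1); p_{n+1} = p_n + (h/2)·(k1 + k2).
x=1.000000, p=-2.230000:
  k1 = f(1.000000, -2.230000) = 6.145500
  k2 = f(1.380000, 0.105290) = 4.654503
  p ← -2.230000 + (0.38/2)·(6.145500 + 4.654503) = -0.177999
p(1.38) ≈ -0.1780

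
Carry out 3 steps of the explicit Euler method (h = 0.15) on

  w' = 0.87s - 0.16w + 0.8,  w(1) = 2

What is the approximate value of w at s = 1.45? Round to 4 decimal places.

Euler: w_{n+1} = w_n + h·f(s_n, w_n).
s=1.000000, w=2.000000: f=1.350000 → w ← 2.000000 + 0.15·1.350000 = 2.202500
s=1.150000, w=2.202500: f=1.448100 → w ← 2.202500 + 0.15·1.448100 = 2.419715
s=1.300000, w=2.419715: f=1.543846 → w ← 2.419715 + 0.15·1.543846 = 2.651292
w(1.45) ≈ 2.6513

2.6513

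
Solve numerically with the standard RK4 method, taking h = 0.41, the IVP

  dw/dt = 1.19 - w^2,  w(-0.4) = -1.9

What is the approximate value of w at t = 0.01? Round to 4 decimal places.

RK4: k1 = f(t_n, w_n); k2 = f(t_n + h/2, w_n + (h/2)·k1); k3 = f(t_n + h/2, w_n + (h/2)·k2); k4 = f(t_n + h, w_n + h·k3); w_{n+1} = w_n + (h/6)·(k1 + 2k2 + 2k3 + k4).
t=-0.400000, w=-1.900000:
  k1 = f(-0.400000, -1.900000) = -2.420000
  k2 = f(-0.195000, -2.396100) = -4.551295
  k3 = f(-0.195000, -2.833016) = -6.835977
  k4 = f(0.010000, -4.702751) = -20.925863
  w ← -1.900000 + (0.41/6)·(k1 + 2k2 + 2k3 + k4) = -5.051561
w(0.01) ≈ -5.0516

-5.0516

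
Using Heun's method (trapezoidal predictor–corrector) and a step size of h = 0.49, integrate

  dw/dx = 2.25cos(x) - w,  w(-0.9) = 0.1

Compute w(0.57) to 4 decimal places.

1.5481

Heun: k1 = f(x_n, w_n); k2 = f(x_n + h, w_n + h·k1); w_{n+1} = w_n + (h/2)·(k1 + k2).
x=-0.900000, w=0.100000:
  k1 = f(-0.900000, 0.100000) = 1.298622
  k2 = f(-0.410000, 0.736325) = 1.327197
  w ← 0.100000 + (0.49/2)·(1.298622 + 1.327197) = 0.743326
x=-0.410000, w=0.743326:
  k1 = f(-0.410000, 0.743326) = 1.320196
  k2 = f(0.080000, 1.390222) = 0.852582
  w ← 0.743326 + (0.49/2)·(1.320196 + 0.852582) = 1.275656
x=0.080000, w=1.275656:
  k1 = f(0.080000, 1.275656) = 0.967147
  k2 = f(0.570000, 1.749559) = 0.144719
  w ← 1.275656 + (0.49/2)·(0.967147 + 0.144719) = 1.548064
w(0.57) ≈ 1.5481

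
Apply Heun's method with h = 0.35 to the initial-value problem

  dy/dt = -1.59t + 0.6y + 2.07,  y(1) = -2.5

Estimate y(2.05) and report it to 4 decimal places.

Heun: k1 = f(t_n, y_n); k2 = f(t_n + h, y_n + h·k1); y_{n+1} = y_n + (h/2)·(k1 + k2).
t=1.000000, y=-2.500000:
  k1 = f(1.000000, -2.500000) = -1.020000
  k2 = f(1.350000, -2.857000) = -1.790700
  y ← -2.500000 + (0.35/2)·(-1.020000 + (-1.790700)) = -2.991872
t=1.350000, y=-2.991872:
  k1 = f(1.350000, -2.991872) = -1.871624
  k2 = f(1.700000, -3.646941) = -2.821164
  y ← -2.991872 + (0.35/2)·(-1.871624 + (-2.821164)) = -3.813110
t=1.700000, y=-3.813110:
  k1 = f(1.700000, -3.813110) = -2.920866
  k2 = f(2.050000, -4.835414) = -4.090748
  y ← -3.813110 + (0.35/2)·(-2.920866 + (-4.090748)) = -5.040143
y(2.05) ≈ -5.0401

-5.0401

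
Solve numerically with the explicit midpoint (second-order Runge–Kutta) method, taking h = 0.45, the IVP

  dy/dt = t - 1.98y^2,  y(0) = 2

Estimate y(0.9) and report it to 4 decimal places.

2.2969

Midpoint: k1 = f(t_n, y_n); k2 = f(t_n + h/2, y_n + (h/2)·k1); y_{n+1} = y_n + h·k2.
t=0.000000, y=2.000000:
  k1 = f(0.000000, 2.000000) = -7.920000
  k2 = f(0.225000, 0.218000) = 0.130902
  y ← 2.000000 + 0.45·0.130902 = 2.058906
t=0.450000, y=2.058906:
  k1 = f(0.450000, 2.058906) = -7.943407
  k2 = f(0.675000, 0.271640) = 0.528900
  y ← 2.058906 + 0.45·0.528900 = 2.296911
y(0.9) ≈ 2.2969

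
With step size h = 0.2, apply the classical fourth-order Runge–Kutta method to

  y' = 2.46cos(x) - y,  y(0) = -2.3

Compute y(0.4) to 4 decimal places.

RK4: k1 = f(x_n, y_n); k2 = f(x_n + h/2, y_n + (h/2)·k1); k3 = f(x_n + h/2, y_n + (h/2)·k2); k4 = f(x_n + h, y_n + h·k3); y_{n+1} = y_n + (h/6)·(k1 + 2k2 + 2k3 + k4).
x=0.000000, y=-2.300000:
  k1 = f(0.000000, -2.300000) = 4.760000
  k2 = f(0.100000, -1.824000) = 4.271710
  k3 = f(0.100000, -1.872829) = 4.320539
  k4 = f(0.200000, -1.435892) = 3.846856
  y ← -2.300000 + (0.2/6)·(k1 + 2k2 + 2k3 + k4) = -1.440288
x=0.200000, y=-1.440288:
  k1 = f(0.200000, -1.440288) = 3.851252
  k2 = f(0.300000, -1.055163) = 3.405291
  k3 = f(0.300000, -1.099759) = 3.449887
  k4 = f(0.400000, -0.750311) = 3.016121
  y ← -1.440288 + (0.2/6)·(k1 + 2k2 + 2k3 + k4) = -0.754364
y(0.4) ≈ -0.7544

-0.7544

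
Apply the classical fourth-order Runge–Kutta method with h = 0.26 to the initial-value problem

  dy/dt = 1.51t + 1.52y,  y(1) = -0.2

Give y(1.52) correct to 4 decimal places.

RK4: k1 = f(t_n, y_n); k2 = f(t_n + h/2, y_n + (h/2)·k1); k3 = f(t_n + h/2, y_n + (h/2)·k2); k4 = f(t_n + h, y_n + h·k3); y_{n+1} = y_n + (h/6)·(k1 + 2k2 + 2k3 + k4).
t=1.000000, y=-0.200000:
  k1 = f(1.000000, -0.200000) = 1.206000
  k2 = f(1.130000, -0.043220) = 1.640606
  k3 = f(1.130000, 0.013279) = 1.726484
  k4 = f(1.260000, 0.248886) = 2.280906
  y ← -0.200000 + (0.26/6)·(k1 + 2k2 + 2k3 + k4) = 0.242914
t=1.260000, y=0.242914:
  k1 = f(1.260000, 0.242914) = 2.271829
  k2 = f(1.390000, 0.538251) = 2.917042
  k3 = f(1.390000, 0.622129) = 3.044536
  k4 = f(1.520000, 1.034493) = 3.867630
  y ← 0.242914 + (0.26/6)·(k1 + 2k2 + 2k3 + k4) = 1.025627
y(1.52) ≈ 1.0256

1.0256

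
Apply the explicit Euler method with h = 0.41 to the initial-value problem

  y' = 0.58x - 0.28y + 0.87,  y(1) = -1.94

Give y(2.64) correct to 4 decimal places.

1.3493

Euler: y_{n+1} = y_n + h·f(x_n, y_n).
x=1.000000, y=-1.940000: f=1.993200 → y ← -1.940000 + 0.41·1.993200 = -1.122788
x=1.410000, y=-1.122788: f=2.002181 → y ← -1.122788 + 0.41·2.002181 = -0.301894
x=1.820000, y=-0.301894: f=2.010130 → y ← -0.301894 + 0.41·2.010130 = 0.522259
x=2.230000, y=0.522259: f=2.017167 → y ← 0.522259 + 0.41·2.017167 = 1.349298
y(2.64) ≈ 1.3493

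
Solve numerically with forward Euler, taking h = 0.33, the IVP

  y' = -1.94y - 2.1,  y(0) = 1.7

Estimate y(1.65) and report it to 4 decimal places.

Euler: y_{n+1} = y_n + h·f(x_n, y_n).
x=0.000000, y=1.700000: f=-5.398000 → y ← 1.700000 + 0.33·(-5.398000) = -0.081340
x=0.330000, y=-0.081340: f=-1.942200 → y ← -0.081340 + 0.33·(-1.942200) = -0.722266
x=0.660000, y=-0.722266: f=-0.698804 → y ← -0.722266 + 0.33·(-0.698804) = -0.952871
x=0.990000, y=-0.952871: f=-0.251430 → y ← -0.952871 + 0.33·(-0.251430) = -1.035843
x=1.320000, y=-1.035843: f=-0.090464 → y ← -1.035843 + 0.33·(-0.090464) = -1.065696
y(1.65) ≈ -1.0657

-1.0657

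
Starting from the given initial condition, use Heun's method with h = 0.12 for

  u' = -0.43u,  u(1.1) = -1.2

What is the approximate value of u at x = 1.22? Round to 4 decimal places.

-1.1397

Heun: k1 = f(x_n, u_n); k2 = f(x_n + h, u_n + h·k1); u_{n+1} = u_n + (h/2)·(k1 + k2).
x=1.100000, u=-1.200000:
  k1 = f(1.100000, -1.200000) = 0.516000
  k2 = f(1.220000, -1.138080) = 0.489374
  u ← -1.200000 + (0.12/2)·(0.516000 + 0.489374) = -1.139678
u(1.22) ≈ -1.1397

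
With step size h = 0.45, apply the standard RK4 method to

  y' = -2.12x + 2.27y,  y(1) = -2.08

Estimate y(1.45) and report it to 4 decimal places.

-7.7097

RK4: k1 = f(x_n, y_n); k2 = f(x_n + h/2, y_n + (h/2)·k1); k3 = f(x_n + h/2, y_n + (h/2)·k2); k4 = f(x_n + h, y_n + h·k3); y_{n+1} = y_n + (h/6)·(k1 + 2k2 + 2k3 + k4).
x=1.000000, y=-2.080000:
  k1 = f(1.000000, -2.080000) = -6.841600
  k2 = f(1.225000, -3.619360) = -10.812947
  k3 = f(1.225000, -4.512913) = -12.841313
  k4 = f(1.450000, -7.858591) = -20.913001
  y ← -2.080000 + (0.45/6)·(k1 + 2k2 + 2k3 + k4) = -7.709734
y(1.45) ≈ -7.7097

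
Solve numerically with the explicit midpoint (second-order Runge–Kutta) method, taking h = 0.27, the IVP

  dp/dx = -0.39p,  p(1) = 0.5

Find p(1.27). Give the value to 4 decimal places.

Midpoint: k1 = f(x_n, p_n); k2 = f(x_n + h/2, p_n + (h/2)·k1); p_{n+1} = p_n + h·k2.
x=1.000000, p=0.500000:
  k1 = f(1.000000, 0.500000) = -0.195000
  k2 = f(1.135000, 0.473675) = -0.184733
  p ← 0.500000 + 0.27·(-0.184733) = 0.450122
p(1.27) ≈ 0.4501

0.4501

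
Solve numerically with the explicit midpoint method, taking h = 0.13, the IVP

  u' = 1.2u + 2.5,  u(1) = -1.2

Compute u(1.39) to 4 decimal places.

-0.6752

Midpoint: k1 = f(x_n, u_n); k2 = f(x_n + h/2, u_n + (h/2)·k1); u_{n+1} = u_n + h·k2.
x=1.000000, u=-1.200000:
  k1 = f(1.000000, -1.200000) = 1.060000
  k2 = f(1.065000, -1.131100) = 1.142680
  u ← -1.200000 + 0.13·1.142680 = -1.051452
x=1.130000, u=-1.051452:
  k1 = f(1.130000, -1.051452) = 1.238258
  k2 = f(1.195000, -0.970965) = 1.334842
  u ← -1.051452 + 0.13·1.334842 = -0.877922
x=1.260000, u=-0.877922:
  k1 = f(1.260000, -0.877922) = 1.446493
  k2 = f(1.325000, -0.783900) = 1.559320
  u ← -0.877922 + 0.13·1.559320 = -0.675211
u(1.39) ≈ -0.6752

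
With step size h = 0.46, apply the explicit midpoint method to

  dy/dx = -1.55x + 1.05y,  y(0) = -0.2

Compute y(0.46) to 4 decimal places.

-0.4839

Midpoint: k1 = f(x_n, y_n); k2 = f(x_n + h/2, y_n + (h/2)·k1); y_{n+1} = y_n + h·k2.
x=0.000000, y=-0.200000:
  k1 = f(0.000000, -0.200000) = -0.210000
  k2 = f(0.230000, -0.248300) = -0.617215
  y ← -0.200000 + 0.46·(-0.617215) = -0.483919
y(0.46) ≈ -0.4839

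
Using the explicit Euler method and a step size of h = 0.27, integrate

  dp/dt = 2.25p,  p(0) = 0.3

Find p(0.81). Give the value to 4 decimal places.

Euler: p_{n+1} = p_n + h·f(t_n, p_n).
t=0.000000, p=0.300000: f=0.675000 → p ← 0.300000 + 0.27·0.675000 = 0.482250
t=0.270000, p=0.482250: f=1.085062 → p ← 0.482250 + 0.27·1.085062 = 0.775217
t=0.540000, p=0.775217: f=1.744238 → p ← 0.775217 + 0.27·1.744238 = 1.246161
p(0.81) ≈ 1.2462

1.2462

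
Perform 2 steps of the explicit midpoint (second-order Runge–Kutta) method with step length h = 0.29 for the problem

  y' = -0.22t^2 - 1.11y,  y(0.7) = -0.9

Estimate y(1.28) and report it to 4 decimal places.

Midpoint: k1 = f(t_n, y_n); k2 = f(t_n + h/2, y_n + (h/2)·k1); y_{n+1} = y_n + h·k2.
t=0.700000, y=-0.900000:
  k1 = f(0.700000, -0.900000) = 0.891200
  k2 = f(0.845000, -0.770776) = 0.698476
  y ← -0.900000 + 0.29·0.698476 = -0.697442
t=0.990000, y=-0.697442:
  k1 = f(0.990000, -0.697442) = 0.558539
  k2 = f(1.135000, -0.616454) = 0.400854
  y ← -0.697442 + 0.29·0.400854 = -0.581194
y(1.28) ≈ -0.5812

-0.5812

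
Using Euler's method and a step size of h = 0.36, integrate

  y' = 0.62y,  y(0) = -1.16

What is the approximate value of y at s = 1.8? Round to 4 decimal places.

Euler: y_{n+1} = y_n + h·f(s_n, y_n).
s=0.000000, y=-1.160000: f=-0.719200 → y ← -1.160000 + 0.36·(-0.719200) = -1.418912
s=0.360000, y=-1.418912: f=-0.879725 → y ← -1.418912 + 0.36·(-0.879725) = -1.735613
s=0.720000, y=-1.735613: f=-1.076080 → y ← -1.735613 + 0.36·(-1.076080) = -2.123002
s=1.080000, y=-2.123002: f=-1.316261 → y ← -2.123002 + 0.36·(-1.316261) = -2.596856
s=1.440000, y=-2.596856: f=-1.610051 → y ← -2.596856 + 0.36·(-1.610051) = -3.176474
y(1.8) ≈ -3.1765

-3.1765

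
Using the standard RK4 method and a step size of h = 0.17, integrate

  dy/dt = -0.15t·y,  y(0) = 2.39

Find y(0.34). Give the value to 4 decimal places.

RK4: k1 = f(t_n, y_n); k2 = f(t_n + h/2, y_n + (h/2)·k1); k3 = f(t_n + h/2, y_n + (h/2)·k2); k4 = f(t_n + h, y_n + h·k3); y_{n+1} = y_n + (h/6)·(k1 + 2k2 + 2k3 + k4).
t=0.000000, y=2.390000:
  k1 = f(0.000000, 2.390000) = 0.000000
  k2 = f(0.085000, 2.390000) = -0.030473
  k3 = f(0.085000, 2.387410) = -0.030439
  k4 = f(0.170000, 2.384825) = -0.060813
  y ← 2.390000 + (0.17/6)·(k1 + 2k2 + 2k3 + k4) = 2.384825
t=0.170000, y=2.384825:
  k1 = f(0.170000, 2.384825) = -0.060813
  k2 = f(0.255000, 2.379656) = -0.091022
  k3 = f(0.255000, 2.377088) = -0.090924
  k4 = f(0.340000, 2.369368) = -0.120838
  y ← 2.384825 + (0.17/6)·(k1 + 2k2 + 2k3 + k4) = 2.369368
y(0.34) ≈ 2.3694

2.3694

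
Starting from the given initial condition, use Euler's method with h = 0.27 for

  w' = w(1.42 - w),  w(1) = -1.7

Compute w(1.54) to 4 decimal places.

-6.9816

Euler: w_{n+1} = w_n + h·f(s_n, w_n).
s=1.000000, w=-1.700000: f=-5.304000 → w ← -1.700000 + 0.27·(-5.304000) = -3.132080
s=1.270000, w=-3.132080: f=-14.257479 → w ← -3.132080 + 0.27·(-14.257479) = -6.981599
w(1.54) ≈ -6.9816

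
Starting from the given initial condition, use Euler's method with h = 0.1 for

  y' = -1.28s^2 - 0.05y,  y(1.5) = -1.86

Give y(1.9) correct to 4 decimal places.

Euler: y_{n+1} = y_n + h·f(s_n, y_n).
s=1.500000, y=-1.860000: f=-2.787000 → y ← -1.860000 + 0.1·(-2.787000) = -2.138700
s=1.600000, y=-2.138700: f=-3.169865 → y ← -2.138700 + 0.1·(-3.169865) = -2.455687
s=1.700000, y=-2.455687: f=-3.576416 → y ← -2.455687 + 0.1·(-3.576416) = -2.813328
s=1.800000, y=-2.813328: f=-4.006534 → y ← -2.813328 + 0.1·(-4.006534) = -3.213981
y(1.9) ≈ -3.2140

-3.2140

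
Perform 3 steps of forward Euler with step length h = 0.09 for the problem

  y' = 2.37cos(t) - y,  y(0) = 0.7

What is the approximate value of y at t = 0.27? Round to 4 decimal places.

Euler: y_{n+1} = y_n + h·f(t_n, y_n).
t=0.000000, y=0.700000: f=1.670000 → y ← 0.700000 + 0.09·1.670000 = 0.850300
t=0.090000, y=0.850300: f=1.510108 → y ← 0.850300 + 0.09·1.510108 = 0.986210
t=0.180000, y=0.986210: f=1.345500 → y ← 0.986210 + 0.09·1.345500 = 1.107305
y(0.27) ≈ 1.1073

1.1073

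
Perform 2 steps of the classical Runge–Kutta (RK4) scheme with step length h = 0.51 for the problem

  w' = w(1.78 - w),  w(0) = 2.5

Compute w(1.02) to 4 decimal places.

RK4: k1 = f(t_n, w_n); k2 = f(t_n + h/2, w_n + (h/2)·k1); k3 = f(t_n + h/2, w_n + (h/2)·k2); k4 = f(t_n + h, w_n + h·k3); w_{n+1} = w_n + (h/6)·(k1 + 2k2 + 2k3 + k4).
t=0.000000, w=2.500000:
  k1 = f(0.000000, 2.500000) = -1.800000
  k2 = f(0.255000, 2.041000) = -0.532701
  k3 = f(0.255000, 2.364161) = -1.381051
  k4 = f(0.510000, 1.795664) = -0.028127
  w ← 2.500000 + (0.51/6)·(k1 + 2k2 + 2k3 + k4) = 2.019271
t=0.510000, w=2.019271:
  k1 = f(0.510000, 2.019271) = -0.483154
  k2 = f(0.765000, 1.896067) = -0.220071
  k3 = f(0.765000, 1.963153) = -0.359558
  k4 = f(1.020000, 1.835897) = -0.102621
  w ← 2.019271 + (0.51/6)·(k1 + 2k2 + 2k3 + k4) = 1.870944
w(1.02) ≈ 1.8709

1.8709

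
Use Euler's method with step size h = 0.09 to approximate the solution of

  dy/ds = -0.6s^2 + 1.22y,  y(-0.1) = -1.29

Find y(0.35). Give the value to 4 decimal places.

-2.1784

Euler: y_{n+1} = y_n + h·f(s_n, y_n).
s=-0.100000, y=-1.290000: f=-1.579800 → y ← -1.290000 + 0.09·(-1.579800) = -1.432182
s=-0.010000, y=-1.432182: f=-1.747322 → y ← -1.432182 + 0.09·(-1.747322) = -1.589441
s=0.080000, y=-1.589441: f=-1.942958 → y ← -1.589441 + 0.09·(-1.942958) = -1.764307
s=0.170000, y=-1.764307: f=-2.169795 → y ← -1.764307 + 0.09·(-2.169795) = -1.959589
s=0.260000, y=-1.959589: f=-2.431258 → y ← -1.959589 + 0.09·(-2.431258) = -2.178402
y(0.35) ≈ -2.1784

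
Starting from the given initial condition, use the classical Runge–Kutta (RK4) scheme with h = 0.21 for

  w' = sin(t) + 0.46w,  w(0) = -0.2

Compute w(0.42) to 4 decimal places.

RK4: k1 = f(t_n, w_n); k2 = f(t_n + h/2, w_n + (h/2)·k1); k3 = f(t_n + h/2, w_n + (h/2)·k2); k4 = f(t_n + h, w_n + h·k3); w_{n+1} = w_n + (h/6)·(k1 + 2k2 + 2k3 + k4).
t=0.000000, w=-0.200000:
  k1 = f(0.000000, -0.200000) = -0.092000
  k2 = f(0.105000, -0.209660) = 0.008364
  k3 = f(0.105000, -0.199122) = 0.013211
  k4 = f(0.210000, -0.197226) = 0.117736
  w ← -0.200000 + (0.21/6)·(k1 + 2k2 + 2k3 + k4) = -0.197589
t=0.210000, w=-0.197589:
  k1 = f(0.210000, -0.197589) = 0.117569
  k2 = f(0.315000, -0.185244) = 0.224604
  k3 = f(0.315000, -0.174006) = 0.229774
  k4 = f(0.420000, -0.149336) = 0.339066
  w ← -0.197589 + (0.21/6)·(k1 + 2k2 + 2k3 + k4) = -0.149800
w(0.42) ≈ -0.1498

-0.1498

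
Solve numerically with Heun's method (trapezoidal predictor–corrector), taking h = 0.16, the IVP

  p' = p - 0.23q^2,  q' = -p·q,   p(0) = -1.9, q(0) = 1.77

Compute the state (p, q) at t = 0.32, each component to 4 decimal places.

-3.1509, 3.7586

Heun on (p,q): k1 = f(t_n, state_n); k2 = f(t_n + h, state_n + h·k1); state_{n+1} = state_n + (h/2)·(k1 + k2).
0.000000: (-1.900000, 1.770000)
  k1 = (-2.620567, 3.363000)
  predictor → (-2.319291, 2.308080)
  k2 = (-3.544554, 5.353109)
  → (-2.393210, 2.467289)
0.160000: (-2.393210, 2.467289)
  k1 = (-3.793338, 5.904739)
  predictor → (-3.000144, 3.412047)
  k2 = (-5.677819, 10.236631)
  → (-3.150902, 3.758598)
(p(0.32), q(0.32)) ≈ (-3.1509, 3.7586)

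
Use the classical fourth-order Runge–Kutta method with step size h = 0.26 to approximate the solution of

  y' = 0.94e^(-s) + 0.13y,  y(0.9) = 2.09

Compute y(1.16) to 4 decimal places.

RK4: k1 = f(s_n, y_n); k2 = f(s_n + h/2, y_n + (h/2)·k1); k3 = f(s_n + h/2, y_n + (h/2)·k2); k4 = f(s_n + h, y_n + h·k3); y_{n+1} = y_n + (h/6)·(k1 + 2k2 + 2k3 + k4).
s=0.900000, y=2.090000:
  k1 = f(0.900000, 2.090000) = 0.653875
  k2 = f(1.030000, 2.175004) = 0.618337
  k3 = f(1.030000, 2.170384) = 0.617736
  k4 = f(1.160000, 2.250611) = 0.587257
  y ← 2.090000 + (0.26/6)·(k1 + 2k2 + 2k3 + k4) = 2.250909
y(1.16) ≈ 2.2509

2.2509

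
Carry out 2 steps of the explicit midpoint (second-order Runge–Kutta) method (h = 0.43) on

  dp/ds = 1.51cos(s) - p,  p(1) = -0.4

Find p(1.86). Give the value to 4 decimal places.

-0.1434

Midpoint: k1 = f(s_n, p_n); k2 = f(s_n + h/2, p_n + (h/2)·k1); p_{n+1} = p_n + h·k2.
s=1.000000, p=-0.400000:
  k1 = f(1.000000, -0.400000) = 1.215856
  k2 = f(1.215000, -0.138591) = 0.664580
  p ← -0.400000 + 0.43·0.664580 = -0.114231
s=1.430000, p=-0.114231:
  k1 = f(1.430000, -0.114231) = 0.326131
  k2 = f(1.645000, -0.044112) = -0.067832
  p ← -0.114231 + 0.43·(-0.067832) = -0.143399
p(1.86) ≈ -0.1434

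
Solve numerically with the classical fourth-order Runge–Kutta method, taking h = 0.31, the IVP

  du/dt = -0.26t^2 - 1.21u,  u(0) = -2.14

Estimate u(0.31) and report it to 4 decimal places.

RK4: k1 = f(t_n, u_n); k2 = f(t_n + h/2, u_n + (h/2)·k1); k3 = f(t_n + h/2, u_n + (h/2)·k2); k4 = f(t_n + h, u_n + h·k3); u_{n+1} = u_n + (h/6)·(k1 + 2k2 + 2k3 + k4).
t=0.000000, u=-2.140000:
  k1 = f(0.000000, -2.140000) = 2.589400
  k2 = f(0.155000, -1.738643) = 2.097512
  k3 = f(0.155000, -1.814886) = 2.189765
  k4 = f(0.310000, -1.461173) = 1.743033
  u ← -2.140000 + (0.31/6)·(k1 + 2k2 + 2k3 + k4) = -1.473139
u(0.31) ≈ -1.4731

-1.4731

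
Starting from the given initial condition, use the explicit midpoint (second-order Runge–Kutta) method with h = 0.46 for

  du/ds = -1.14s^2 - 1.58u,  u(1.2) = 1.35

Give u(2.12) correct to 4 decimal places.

Midpoint: k1 = f(s_n, u_n); k2 = f(s_n + h/2, u_n + (h/2)·k1); u_{n+1} = u_n + h·k2.
s=1.200000, u=1.350000:
  k1 = f(1.200000, 1.350000) = -3.774600
  k2 = f(1.430000, 0.481842) = -3.092496
  u ← 1.350000 + 0.46·(-3.092496) = -0.072548
s=1.660000, u=-0.072548:
  k1 = f(1.660000, -0.072548) = -3.026758
  k2 = f(1.890000, -0.768703) = -2.857644
  u ← -0.072548 + 0.46·(-2.857644) = -1.387065
u(2.12) ≈ -1.3871

-1.3871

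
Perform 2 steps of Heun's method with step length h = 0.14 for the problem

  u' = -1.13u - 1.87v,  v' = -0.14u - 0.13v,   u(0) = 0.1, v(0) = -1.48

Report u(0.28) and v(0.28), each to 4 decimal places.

0.7244, -1.4442

Heun on (u,v): k1 = f(x_n, state_n); k2 = f(x_n + h, state_n + h·k1); state_{n+1} = state_n + (h/2)·(k1 + k2).
0.000000: (0.100000, -1.480000)
  k1 = (2.654600, 0.178400)
  predictor → (0.471644, -1.455024)
  k2 = (2.187937, 0.123123)
  → (0.438978, -1.458893)
0.140000: (0.438978, -1.458893)
  k1 = (2.232086, 0.128199)
  predictor → (0.751470, -1.440945)
  k2 = (1.845407, 0.082117)
  → (0.724402, -1.444171)
(u(0.28), v(0.28)) ≈ (0.7244, -1.4442)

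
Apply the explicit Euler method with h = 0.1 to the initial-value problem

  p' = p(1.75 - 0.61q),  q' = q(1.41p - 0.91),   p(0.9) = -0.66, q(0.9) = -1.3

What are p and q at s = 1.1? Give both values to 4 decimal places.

-1.0263, -0.8404

Euler on (p,q): p_{n+1} = p_n + h·p', q_{n+1} = q_n + h·q'.
0.900000: (-0.660000, -1.300000); f=(-1.678380, 2.392780) → (-0.827838, -1.060722)
1.000000: (-0.827838, -1.060722); f=(-1.984361, 2.203386) → (-1.026274, -0.840383)
(p(1.1), q(1.1)) ≈ (-1.0263, -0.8404)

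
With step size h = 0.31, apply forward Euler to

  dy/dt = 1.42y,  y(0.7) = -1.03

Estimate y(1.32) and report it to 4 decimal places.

Euler: y_{n+1} = y_n + h·f(t_n, y_n).
t=0.700000, y=-1.030000: f=-1.462600 → y ← -1.030000 + 0.31·(-1.462600) = -1.483406
t=1.010000, y=-1.483406: f=-2.106437 → y ← -1.483406 + 0.31·(-2.106437) = -2.136401
y(1.32) ≈ -2.1364

-2.1364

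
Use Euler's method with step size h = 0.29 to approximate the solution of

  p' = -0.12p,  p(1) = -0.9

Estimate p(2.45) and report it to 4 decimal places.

Euler: p_{n+1} = p_n + h·f(x_n, p_n).
x=1.000000, p=-0.900000: f=0.108000 → p ← -0.900000 + 0.29·0.108000 = -0.868680
x=1.290000, p=-0.868680: f=0.104242 → p ← -0.868680 + 0.29·0.104242 = -0.838450
x=1.580000, p=-0.838450: f=0.100614 → p ← -0.838450 + 0.29·0.100614 = -0.809272
x=1.870000, p=-0.809272: f=0.097113 → p ← -0.809272 + 0.29·0.097113 = -0.781109
x=2.160000, p=-0.781109: f=0.093733 → p ← -0.781109 + 0.29·0.093733 = -0.753927
p(2.45) ≈ -0.7539

-0.7539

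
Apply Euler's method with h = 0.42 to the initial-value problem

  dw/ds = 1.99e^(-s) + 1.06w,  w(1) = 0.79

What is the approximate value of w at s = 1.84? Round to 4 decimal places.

Euler: w_{n+1} = w_n + h·f(s_n, w_n).
s=1.000000, w=0.790000: f=1.569480 → w ← 0.790000 + 0.42·1.569480 = 1.449182
s=1.420000, w=1.449182: f=2.017143 → w ← 1.449182 + 0.42·2.017143 = 2.296382
w(1.84) ≈ 2.2964

2.2964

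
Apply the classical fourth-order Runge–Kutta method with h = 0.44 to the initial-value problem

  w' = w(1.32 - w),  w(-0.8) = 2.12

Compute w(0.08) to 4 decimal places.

RK4: k1 = f(s_n, w_n); k2 = f(s_n + h/2, w_n + (h/2)·k1); k3 = f(s_n + h/2, w_n + (h/2)·k2); k4 = f(s_n + h, w_n + h·k3); w_{n+1} = w_n + (h/6)·(k1 + 2k2 + 2k3 + k4).
s=-0.800000, w=2.120000:
  k1 = f(-0.800000, 2.120000) = -1.696000
  k2 = f(-0.580000, 1.746880) = -0.745708
  k3 = f(-0.580000, 1.955944) = -1.243871
  k4 = f(-0.360000, 1.572697) = -0.397415
  w ← 2.120000 + (0.44/6)·(k1 + 2k2 + 2k3 + k4) = 1.674678
s=-0.360000, w=1.674678:
  k1 = f(-0.360000, 1.674678) = -0.593971
  k2 = f(-0.140000, 1.544004) = -0.345863
  k3 = f(-0.140000, 1.598588) = -0.445347
  k4 = f(0.080000, 1.478725) = -0.234711
  w ← 1.674678 + (0.44/6)·(k1 + 2k2 + 2k3 + k4) = 1.497864
w(0.08) ≈ 1.4979

1.4979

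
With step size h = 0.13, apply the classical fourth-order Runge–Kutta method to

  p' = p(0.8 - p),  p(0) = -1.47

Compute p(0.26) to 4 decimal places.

RK4: k1 = f(t_n, p_n); k2 = f(t_n + h/2, p_n + (h/2)·k1); k3 = f(t_n + h/2, p_n + (h/2)·k2); k4 = f(t_n + h, p_n + h·k3); p_{n+1} = p_n + (h/6)·(k1 + 2k2 + 2k3 + k4).
t=0.000000, p=-1.470000:
  k1 = f(0.000000, -1.470000) = -3.336900
  k2 = f(0.065000, -1.686898) = -4.195145
  k3 = f(0.065000, -1.742684) = -4.431097
  k4 = f(0.130000, -2.046043) = -5.823124
  p ← -1.470000 + (0.13/6)·(k1 + 2k2 + 2k3 + k4) = -2.042271
t=0.130000, p=-2.042271:
  k1 = f(0.130000, -2.042271) = -5.804688
  k2 = f(0.195000, -2.419576) = -7.790007
  k3 = f(0.195000, -2.548621) = -8.534369
  k4 = f(0.260000, -3.151739) = -12.454849
  p ← -2.042271 + (0.13/6)·(k1 + 2k2 + 2k3 + k4) = -3.145284
p(0.26) ≈ -3.1453

-3.1453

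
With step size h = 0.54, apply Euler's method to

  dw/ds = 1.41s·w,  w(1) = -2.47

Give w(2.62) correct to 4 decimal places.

-24.4214

Euler: w_{n+1} = w_n + h·f(s_n, w_n).
s=1.000000, w=-2.470000: f=-3.482700 → w ← -2.470000 + 0.54·(-3.482700) = -4.350658
s=1.540000, w=-4.350658: f=-9.447019 → w ← -4.350658 + 0.54·(-9.447019) = -9.452048
s=2.080000, w=-9.452048: f=-27.720967 → w ← -9.452048 + 0.54·(-27.720967) = -24.421370
w(2.62) ≈ -24.4214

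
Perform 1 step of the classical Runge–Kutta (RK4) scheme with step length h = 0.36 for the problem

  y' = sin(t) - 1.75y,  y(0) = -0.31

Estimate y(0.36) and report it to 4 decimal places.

-0.1126

RK4: k1 = f(t_n, y_n); k2 = f(t_n + h/2, y_n + (h/2)·k1); k3 = f(t_n + h/2, y_n + (h/2)·k2); k4 = f(t_n + h, y_n + h·k3); y_{n+1} = y_n + (h/6)·(k1 + 2k2 + 2k3 + k4).
t=0.000000, y=-0.310000:
  k1 = f(0.000000, -0.310000) = 0.542500
  k2 = f(0.180000, -0.212350) = 0.550642
  k3 = f(0.180000, -0.210884) = 0.548077
  k4 = f(0.360000, -0.112692) = 0.549486
  y ← -0.310000 + (0.36/6)·(k1 + 2k2 + 2k3 + k4) = -0.112635
y(0.36) ≈ -0.1126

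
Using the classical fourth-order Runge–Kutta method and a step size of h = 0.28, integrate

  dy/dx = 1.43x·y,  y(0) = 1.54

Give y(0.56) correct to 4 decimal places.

RK4: k1 = f(x_n, y_n); k2 = f(x_n + h/2, y_n + (h/2)·k1); k3 = f(x_n + h/2, y_n + (h/2)·k2); k4 = f(x_n + h, y_n + h·k3); y_{n+1} = y_n + (h/6)·(k1 + 2k2 + 2k3 + k4).
x=0.000000, y=1.540000:
  k1 = f(0.000000, 1.540000) = 0.000000
  k2 = f(0.140000, 1.540000) = 0.308308
  k3 = f(0.140000, 1.583163) = 0.316949
  k4 = f(0.280000, 1.628746) = 0.652150
  y ← 1.540000 + (0.28/6)·(k1 + 2k2 + 2k3 + k4) = 1.628791
x=0.280000, y=1.628791:
  k1 = f(0.280000, 1.628791) = 0.652168
  k2 = f(0.420000, 1.720095) = 1.033089
  k3 = f(0.420000, 1.773423) = 1.065118
  k4 = f(0.560000, 1.927024) = 1.543161
  y ← 1.628791 + (0.28/6)·(k1 + 2k2 + 2k3 + k4) = 1.927072
y(0.56) ≈ 1.9271

1.9271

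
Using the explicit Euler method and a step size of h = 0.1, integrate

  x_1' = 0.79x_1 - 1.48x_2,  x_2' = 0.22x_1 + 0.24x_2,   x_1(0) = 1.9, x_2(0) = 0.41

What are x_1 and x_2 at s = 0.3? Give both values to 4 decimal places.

2.1660, 0.5746

Euler on (x_1,x_2): x_1_{n+1} = x_1_n + h·x_1', x_2_{n+1} = x_2_n + h·x_2'.
0.000000: (1.900000, 0.410000); f=(0.894200, 0.516400) → (1.989420, 0.461640)
0.100000: (1.989420, 0.461640); f=(0.888415, 0.548466) → (2.078261, 0.516487)
0.200000: (2.078261, 0.516487); f=(0.877426, 0.581174) → (2.166004, 0.574604)
(x_1(0.3), x_2(0.3)) ≈ (2.1660, 0.5746)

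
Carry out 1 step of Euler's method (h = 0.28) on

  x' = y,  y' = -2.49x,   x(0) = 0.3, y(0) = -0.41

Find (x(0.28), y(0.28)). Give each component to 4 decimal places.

Euler on (x,y): x_{n+1} = x_n + h·x', y_{n+1} = y_n + h·y'.
0.000000: (0.300000, -0.410000); f=(-0.410000, -0.747000) → (0.185200, -0.619160)
(x(0.28), y(0.28)) ≈ (0.1852, -0.6192)

0.1852, -0.6192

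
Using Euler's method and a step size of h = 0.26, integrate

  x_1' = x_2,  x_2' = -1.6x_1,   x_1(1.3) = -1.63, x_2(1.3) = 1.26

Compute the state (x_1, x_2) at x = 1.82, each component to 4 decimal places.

Euler on (x_1,x_2): x_1_{n+1} = x_1_n + h·x_1', x_2_{n+1} = x_2_n + h·x_2'.
1.300000: (-1.630000, 1.260000); f=(1.260000, 2.608000) → (-1.302400, 1.938080)
1.560000: (-1.302400, 1.938080); f=(1.938080, 2.083840) → (-0.798499, 2.479878)
(x_1(1.82), x_2(1.82)) ≈ (-0.7985, 2.4799)

-0.7985, 2.4799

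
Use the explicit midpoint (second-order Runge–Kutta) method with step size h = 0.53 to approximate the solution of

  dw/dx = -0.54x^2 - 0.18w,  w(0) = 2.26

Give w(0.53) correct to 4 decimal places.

Midpoint: k1 = f(x_n, w_n); k2 = f(x_n + h/2, w_n + (h/2)·k1); w_{n+1} = w_n + h·k2.
x=0.000000, w=2.260000:
  k1 = f(0.000000, 2.260000) = -0.406800
  k2 = f(0.265000, 2.152198) = -0.425317
  w ← 2.260000 + 0.53·(-0.425317) = 2.034582
w(0.53) ≈ 2.0346

2.0346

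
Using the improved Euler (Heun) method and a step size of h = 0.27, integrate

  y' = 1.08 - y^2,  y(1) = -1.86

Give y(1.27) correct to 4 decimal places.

-2.8809

Heun: k1 = f(x_n, y_n); k2 = f(x_n + h, y_n + h·k1); y_{n+1} = y_n + (h/2)·(k1 + k2).
x=1.000000, y=-1.860000:
  k1 = f(1.000000, -1.860000) = -2.379600
  k2 = f(1.270000, -2.502492) = -5.182466
  y ← -1.860000 + (0.27/2)·(-2.379600 + (-5.182466)) = -2.880879
y(1.27) ≈ -2.8809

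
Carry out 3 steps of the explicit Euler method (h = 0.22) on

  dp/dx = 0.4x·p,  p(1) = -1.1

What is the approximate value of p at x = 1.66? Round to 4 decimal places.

-1.4932

Euler: p_{n+1} = p_n + h·f(x_n, p_n).
x=1.000000, p=-1.100000: f=-0.440000 → p ← -1.100000 + 0.22·(-0.440000) = -1.196800
x=1.220000, p=-1.196800: f=-0.584038 → p ← -1.196800 + 0.22·(-0.584038) = -1.325288
x=1.440000, p=-1.325288: f=-0.763366 → p ← -1.325288 + 0.22·(-0.763366) = -1.493229
p(1.66) ≈ -1.4932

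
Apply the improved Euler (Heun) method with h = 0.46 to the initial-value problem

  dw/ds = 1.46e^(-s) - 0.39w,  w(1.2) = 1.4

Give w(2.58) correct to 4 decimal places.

Heun: k1 = f(s_n, w_n); k2 = f(s_n + h, w_n + h·k1); w_{n+1} = w_n + (h/2)·(k1 + k2).
s=1.200000, w=1.400000:
  k1 = f(1.200000, 1.400000) = -0.106256
  k2 = f(1.660000, 1.351122) = -0.249335
  w ← 1.400000 + (0.46/2)·(-0.106256 + (-0.249335)) = 1.318214
s=1.660000, w=1.318214:
  k1 = f(1.660000, 1.318214) = -0.236501
  k2 = f(2.120000, 1.209424) = -0.296429
  w ← 1.318214 + (0.46/2)·(-0.236501 + (-0.296429)) = 1.195640
s=2.120000, w=1.195640:
  k1 = f(2.120000, 1.195640) = -0.291054
  k2 = f(2.580000, 1.061756) = -0.303455
  w ← 1.195640 + (0.46/2)·(-0.291054 + (-0.303455)) = 1.058903
w(2.58) ≈ 1.0589

1.0589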